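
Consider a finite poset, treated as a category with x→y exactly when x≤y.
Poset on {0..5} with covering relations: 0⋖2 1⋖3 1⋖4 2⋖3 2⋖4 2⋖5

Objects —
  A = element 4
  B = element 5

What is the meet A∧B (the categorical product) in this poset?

{x : x<=A ∧ x<=B} = {0,2}  (A=4, B=5)
  0 <= 2
  2 <= 2
glb = 2

Answer: A∧B = 2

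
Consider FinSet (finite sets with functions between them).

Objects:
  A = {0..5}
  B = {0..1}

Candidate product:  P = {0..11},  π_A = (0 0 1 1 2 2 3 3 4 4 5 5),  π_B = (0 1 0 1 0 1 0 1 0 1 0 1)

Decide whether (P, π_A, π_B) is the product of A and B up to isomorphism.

|A|·|B| = 6·2 = 12;  |P| = 12
Check the pairing map k ↦ (π_A(k), π_B(k)):
  0 -> (0,0)
  1 -> (0,1)
  2 -> (1,0)
  3 -> (1,1)
  4 -> (2,0)
  5 -> (2,1)
  6 -> (3,0)
  7 -> (3,1)
  8 -> (4,0)
  9 -> (4,1)
  10 -> (5,0)
  11 -> (5,1)
distinct pairs in image: 12 / 12 needed
  → bijection onto A×B; projections well-typed.

Answer: VALID PRODUCT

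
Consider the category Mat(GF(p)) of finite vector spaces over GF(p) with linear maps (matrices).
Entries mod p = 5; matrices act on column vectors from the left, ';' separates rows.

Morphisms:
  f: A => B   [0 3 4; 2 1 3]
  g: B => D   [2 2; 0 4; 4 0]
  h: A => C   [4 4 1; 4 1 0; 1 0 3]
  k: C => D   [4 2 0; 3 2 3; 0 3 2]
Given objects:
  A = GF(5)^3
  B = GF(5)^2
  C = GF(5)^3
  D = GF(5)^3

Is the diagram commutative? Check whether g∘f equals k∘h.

Answer: DOES NOT COMMUTE

Work:
1) trace f;g:
  e0=(1,0,0) f=>(0,2) g=>(4,3,0)
  e1=(0,1,0) f=>(3,1) g=>(3,4,2)
  e2=(0,0,1) f=>(4,3) g=>(4,2,1)
  result₁ = [4 3 4; 3 4 2; 0 2 1]
2) trace h;k:
  e0=(1,0,0) h=>(4,4,1) k=>(4,3,4)
  e1=(0,1,0) h=>(4,1,0) k=>(3,4,3)
  e2=(0,0,1) h=>(1,0,3) k=>(4,2,1)
  result₂ = [4 3 4; 3 4 2; 4 3 1]
Equal? differ; not commutative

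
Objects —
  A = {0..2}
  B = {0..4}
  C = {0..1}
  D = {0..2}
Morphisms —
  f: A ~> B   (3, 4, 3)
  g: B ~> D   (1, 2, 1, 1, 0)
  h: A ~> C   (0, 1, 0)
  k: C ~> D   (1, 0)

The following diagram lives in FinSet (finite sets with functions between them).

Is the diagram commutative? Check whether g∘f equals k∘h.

1) trace f;g:
  0 f~>3 g~>1
  1 f~>4 g~>0
  2 f~>3 g~>1
  ⟦path⟧₁ = (1, 0, 1)
2) trace h;k:
  0 h~>0 k~>1
  1 h~>1 k~>0
  2 h~>0 k~>1
  ⟦path⟧₂ = (1, 0, 1)
Equal? same morphism ✓

Answer: COMMUTES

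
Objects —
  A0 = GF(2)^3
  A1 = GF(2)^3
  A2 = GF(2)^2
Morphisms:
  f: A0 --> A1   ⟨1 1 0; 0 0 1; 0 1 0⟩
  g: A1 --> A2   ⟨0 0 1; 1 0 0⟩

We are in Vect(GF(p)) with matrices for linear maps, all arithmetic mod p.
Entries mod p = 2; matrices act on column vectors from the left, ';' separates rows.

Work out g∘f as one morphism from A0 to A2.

  e0=(1,0,0) f-->(1,0,0) g-->(0,1)
  e1=(0,1,0) f-->(1,0,1) g-->(1,1)
  e2=(0,0,1) f-->(0,1,0) g-->(0,0)
result: ⟨0 1 0; 1 1 0⟩

Answer: ⟨0 1 0; 1 1 0⟩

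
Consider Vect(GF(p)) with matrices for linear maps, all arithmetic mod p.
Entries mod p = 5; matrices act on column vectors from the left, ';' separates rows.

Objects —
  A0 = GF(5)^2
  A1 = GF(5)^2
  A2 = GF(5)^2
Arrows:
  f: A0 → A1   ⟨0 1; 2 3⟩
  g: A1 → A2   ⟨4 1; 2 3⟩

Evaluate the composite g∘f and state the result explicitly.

Answer: ⟨2 2; 1 1⟩

Derivation:
  e0=[1,0] f→[0,2] g→[2,1]
  e1=[0,1] f→[1,3] g→[2,1]
composite: ⟨2 2; 1 1⟩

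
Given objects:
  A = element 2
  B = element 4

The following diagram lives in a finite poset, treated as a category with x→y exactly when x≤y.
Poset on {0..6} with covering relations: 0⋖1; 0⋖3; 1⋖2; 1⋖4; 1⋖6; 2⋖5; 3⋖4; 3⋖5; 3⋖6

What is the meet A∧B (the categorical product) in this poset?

Answer: A∧B = 1

Trace:
{x : x⊑A ∧ x⊑B} = {0,1}  (A=2, B=4)
  0 ⊑ 1
  1 ⊑ 1
glb = 1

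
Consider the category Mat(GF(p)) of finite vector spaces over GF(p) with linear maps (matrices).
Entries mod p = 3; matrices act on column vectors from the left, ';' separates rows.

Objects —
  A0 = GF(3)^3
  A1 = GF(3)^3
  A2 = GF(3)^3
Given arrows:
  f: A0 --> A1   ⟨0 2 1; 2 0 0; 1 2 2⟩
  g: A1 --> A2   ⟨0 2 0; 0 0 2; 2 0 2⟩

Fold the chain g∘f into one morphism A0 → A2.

  e0=⟨1,0,0⟩ f-->⟨0,2,1⟩ g-->⟨1,2,2⟩
  e1=⟨0,1,0⟩ f-->⟨2,0,2⟩ g-->⟨0,1,2⟩
  e2=⟨0,0,1⟩ f-->⟨1,0,2⟩ g-->⟨0,1,0⟩
result: ⟨1 0 0; 2 1 1; 2 2 0⟩

Answer: ⟨1 0 0; 2 1 1; 2 2 0⟩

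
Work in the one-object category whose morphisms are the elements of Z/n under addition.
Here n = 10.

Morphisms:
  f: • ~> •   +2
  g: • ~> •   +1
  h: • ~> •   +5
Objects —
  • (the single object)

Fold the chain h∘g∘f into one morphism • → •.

  0 +2≡2 +1≡3 +5≡8  (mod 10)
⟦path⟧: +8

Answer: +8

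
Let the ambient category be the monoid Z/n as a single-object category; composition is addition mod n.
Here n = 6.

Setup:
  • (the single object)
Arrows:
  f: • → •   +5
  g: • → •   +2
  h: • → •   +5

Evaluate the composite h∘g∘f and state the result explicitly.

Answer: +0

Work:
  0 +5≡5 +2≡1 +5≡0  (mod 6)
result: +0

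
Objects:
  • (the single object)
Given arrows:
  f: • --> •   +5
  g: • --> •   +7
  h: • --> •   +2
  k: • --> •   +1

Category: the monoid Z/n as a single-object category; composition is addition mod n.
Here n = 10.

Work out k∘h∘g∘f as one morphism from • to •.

Answer: +5

Derivation:
  0 +5≡5 +7≡2 +2≡4 +1≡5  (mod 10)
⟦path⟧: +5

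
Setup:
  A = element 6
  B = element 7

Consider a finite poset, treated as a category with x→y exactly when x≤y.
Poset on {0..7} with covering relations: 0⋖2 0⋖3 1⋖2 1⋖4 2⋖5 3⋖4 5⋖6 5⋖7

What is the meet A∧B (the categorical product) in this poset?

{x : x<=A ∧ x<=B} = {0,1,2,5}  (A=6, B=7)
  0 <= 5
  1 <= 5
  2 <= 5
  5 <= 5
glb = 5

Answer: A∧B = 5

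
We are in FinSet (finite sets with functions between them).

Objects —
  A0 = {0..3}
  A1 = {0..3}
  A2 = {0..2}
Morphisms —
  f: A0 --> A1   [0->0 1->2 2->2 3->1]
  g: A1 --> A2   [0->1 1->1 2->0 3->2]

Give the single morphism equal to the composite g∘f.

Answer: [0->1 1->0 2->0 3->1]

Trace:
  0 f-->0 g-->1
  1 f-->2 g-->0
  2 f-->2 g-->0
  3 f-->1 g-->1
⟦path⟧: [0->1 1->0 2->0 3->1]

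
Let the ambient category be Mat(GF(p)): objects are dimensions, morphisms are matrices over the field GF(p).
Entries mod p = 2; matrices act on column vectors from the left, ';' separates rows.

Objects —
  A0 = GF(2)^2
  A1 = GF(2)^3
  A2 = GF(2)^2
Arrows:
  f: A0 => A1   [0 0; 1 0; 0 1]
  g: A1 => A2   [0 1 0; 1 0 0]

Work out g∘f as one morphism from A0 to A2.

  e0=⟨1,0⟩ f=>⟨0,1,0⟩ g=>⟨1,0⟩
  e1=⟨0,1⟩ f=>⟨0,0,1⟩ g=>⟨0,0⟩
result: [1 0; 0 0]

Answer: [1 0; 0 0]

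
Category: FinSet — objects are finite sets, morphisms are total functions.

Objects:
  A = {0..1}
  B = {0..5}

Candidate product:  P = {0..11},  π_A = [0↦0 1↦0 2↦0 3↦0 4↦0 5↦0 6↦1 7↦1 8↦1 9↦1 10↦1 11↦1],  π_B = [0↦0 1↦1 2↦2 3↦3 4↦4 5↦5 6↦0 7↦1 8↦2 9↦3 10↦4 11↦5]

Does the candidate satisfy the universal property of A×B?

Answer: VALID PRODUCT

Work:
|A|·|B| = 2·6 = 12;  |P| = 12
Check the pairing map k ↦ (π_A(k), π_B(k)):
  0 ↦ (0,0)
  1 ↦ (0,1)
  2 ↦ (0,2)
  3 ↦ (0,3)
  4 ↦ (0,4)
  5 ↦ (0,5)
  6 ↦ (1,0)
  7 ↦ (1,1)
  8 ↦ (1,2)
  9 ↦ (1,3)
  10 ↦ (1,4)
  11 ↦ (1,5)
distinct pairs in image: 12 / 12 needed
  → bijection onto A×B; projections well-typed.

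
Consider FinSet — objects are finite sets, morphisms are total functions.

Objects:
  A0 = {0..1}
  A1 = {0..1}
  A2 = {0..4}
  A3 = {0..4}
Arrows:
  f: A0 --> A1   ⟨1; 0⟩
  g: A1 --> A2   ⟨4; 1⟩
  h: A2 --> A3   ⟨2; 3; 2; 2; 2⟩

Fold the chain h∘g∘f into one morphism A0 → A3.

Answer: ⟨3; 2⟩

Trace:
  0 f-->1 g-->1 h-->3
  1 f-->0 g-->4 h-->2
composite: ⟨3; 2⟩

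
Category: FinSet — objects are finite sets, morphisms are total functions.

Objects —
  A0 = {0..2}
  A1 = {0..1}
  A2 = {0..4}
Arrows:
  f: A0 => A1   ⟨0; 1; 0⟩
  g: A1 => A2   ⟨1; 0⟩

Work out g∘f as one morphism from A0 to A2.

  0 f=>0 g=>1
  1 f=>1 g=>0
  2 f=>0 g=>1
composite: ⟨1; 0; 1⟩

Answer: ⟨1; 0; 1⟩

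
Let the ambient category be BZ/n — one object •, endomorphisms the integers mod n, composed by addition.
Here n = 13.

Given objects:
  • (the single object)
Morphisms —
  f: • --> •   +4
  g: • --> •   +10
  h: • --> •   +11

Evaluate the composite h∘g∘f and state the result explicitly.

  0 +4≡4 +10≡1 +11≡12  (mod 13)
composite: +12

Answer: +12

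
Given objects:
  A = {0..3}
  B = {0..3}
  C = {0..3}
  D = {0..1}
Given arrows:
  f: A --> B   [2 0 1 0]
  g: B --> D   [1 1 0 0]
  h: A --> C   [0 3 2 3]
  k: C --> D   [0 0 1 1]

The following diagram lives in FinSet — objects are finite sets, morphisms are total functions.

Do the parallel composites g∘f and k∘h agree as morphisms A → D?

1) trace f;g:
  0 f-->2 g-->0
  1 f-->0 g-->1
  2 f-->1 g-->1
  3 f-->0 g-->1
  result₁ = [0 1 1 1]
2) trace h;k:
  0 h-->0 k-->0
  1 h-->3 k-->1
  2 h-->2 k-->1
  3 h-->3 k-->1
  result₂ = [0 1 1 1]
Equal? same morphism ✓

Answer: COMMUTES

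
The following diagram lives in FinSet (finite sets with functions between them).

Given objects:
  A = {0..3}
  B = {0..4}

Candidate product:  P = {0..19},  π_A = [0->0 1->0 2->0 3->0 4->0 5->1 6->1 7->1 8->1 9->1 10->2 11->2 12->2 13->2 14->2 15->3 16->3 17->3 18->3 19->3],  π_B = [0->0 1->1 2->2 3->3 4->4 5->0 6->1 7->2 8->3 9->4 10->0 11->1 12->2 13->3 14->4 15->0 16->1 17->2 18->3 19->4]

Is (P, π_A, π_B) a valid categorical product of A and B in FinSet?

|A|·|B| = 4·5 = 20;  |P| = 20
Check the pairing map k ↦ (π_A(k), π_B(k)):
  0 -> (0,0)
  1 -> (0,1)
  2 -> (0,2)
  3 -> (0,3)
  4 -> (0,4)
  5 -> (1,0)
  6 -> (1,1)
  7 -> (1,2)
  8 -> (1,3)
  9 -> (1,4)
  10 -> (2,0)
  11 -> (2,1)
  12 -> (2,2)
  13 -> (2,3)
  14 -> (2,4)
  15 -> (3,0)
  16 -> (3,1)
  17 -> (3,2)
  18 -> (3,3)
  19 -> (3,4)
distinct pairs in image: 20 / 20 needed
  → bijection onto A×B; projections well-typed.

Answer: VALID PRODUCT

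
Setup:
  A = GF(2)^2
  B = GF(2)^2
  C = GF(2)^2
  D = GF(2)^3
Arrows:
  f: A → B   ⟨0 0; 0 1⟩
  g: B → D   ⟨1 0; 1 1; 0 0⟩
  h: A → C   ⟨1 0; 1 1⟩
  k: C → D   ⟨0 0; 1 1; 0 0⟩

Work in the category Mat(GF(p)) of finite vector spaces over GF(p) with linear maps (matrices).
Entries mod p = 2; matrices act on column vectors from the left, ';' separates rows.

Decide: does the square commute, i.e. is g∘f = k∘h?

1) trace f;g:
  e0=[1,0] f→[0,0] g→[0,0,0]
  e1=[0,1] f→[0,1] g→[0,1,0]
  result₁ = ⟨0 0; 0 1; 0 0⟩
2) trace h;k:
  e0=[1,0] h→[1,1] k→[0,0,0]
  e1=[0,1] h→[0,1] k→[0,1,0]
  result₂ = ⟨0 0; 0 1; 0 0⟩
Equal? equal; square commutes

Answer: COMMUTES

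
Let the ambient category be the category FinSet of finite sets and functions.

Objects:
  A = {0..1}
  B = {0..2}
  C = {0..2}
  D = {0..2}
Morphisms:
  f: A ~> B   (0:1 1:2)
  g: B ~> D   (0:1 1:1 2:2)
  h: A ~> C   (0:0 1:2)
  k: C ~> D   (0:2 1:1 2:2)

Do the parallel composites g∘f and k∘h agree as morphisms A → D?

Answer: DOES NOT COMMUTE

Trace:
Along f;g (path 1):
  0 f~>1 g~>1
  1 f~>2 g~>2
  ⟦path⟧₁ = (0:1 1:2)
Along h;k (path 2):
  0 h~>0 k~>2
  1 h~>2 k~>2
  ⟦path⟧₂ = (0:2 1:2)
Equal? differ; not commutative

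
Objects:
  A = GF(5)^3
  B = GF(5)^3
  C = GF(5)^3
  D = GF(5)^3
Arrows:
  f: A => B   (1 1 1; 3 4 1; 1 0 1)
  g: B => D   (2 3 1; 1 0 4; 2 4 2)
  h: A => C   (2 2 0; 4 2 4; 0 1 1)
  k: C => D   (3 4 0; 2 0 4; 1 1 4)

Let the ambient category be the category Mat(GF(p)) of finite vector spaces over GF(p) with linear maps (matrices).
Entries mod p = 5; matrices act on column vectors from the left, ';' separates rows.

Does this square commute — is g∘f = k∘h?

1) trace f;g:
  e0=(1,0,0) f=>(1,3,1) g=>(2,0,1)
  e1=(0,1,0) f=>(1,4,0) g=>(4,1,3)
  e2=(0,0,1) f=>(1,1,1) g=>(1,0,3)
  composite₁ = (2 4 1; 0 1 0; 1 3 3)
2) trace h;k:
  e0=(1,0,0) h=>(2,4,0) k=>(2,4,1)
  e1=(0,1,0) h=>(2,2,1) k=>(4,3,3)
  e2=(0,0,1) h=>(0,4,1) k=>(1,4,3)
  composite₂ = (2 4 1; 4 3 4; 1 3 3)
Equal? differ; not commutative

Answer: DOES NOT COMMUTE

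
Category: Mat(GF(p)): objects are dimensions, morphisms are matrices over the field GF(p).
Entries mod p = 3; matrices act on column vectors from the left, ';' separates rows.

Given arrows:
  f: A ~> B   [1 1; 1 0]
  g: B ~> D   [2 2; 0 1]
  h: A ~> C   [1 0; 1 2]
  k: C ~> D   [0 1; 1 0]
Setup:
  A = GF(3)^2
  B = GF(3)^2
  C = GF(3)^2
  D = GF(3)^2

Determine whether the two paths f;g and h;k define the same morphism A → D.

Answer: COMMUTES

Derivation:
1) trace f;g:
  e0=[1,0] f~>[1,1] g~>[1,1]
  e1=[0,1] f~>[1,0] g~>[2,0]
  result₁ = [1 2; 1 0]
2) trace h;k:
  e0=[1,0] h~>[1,1] k~>[1,1]
  e1=[0,1] h~>[0,2] k~>[2,0]
  result₂ = [1 2; 1 0]
Equal? same morphism ✓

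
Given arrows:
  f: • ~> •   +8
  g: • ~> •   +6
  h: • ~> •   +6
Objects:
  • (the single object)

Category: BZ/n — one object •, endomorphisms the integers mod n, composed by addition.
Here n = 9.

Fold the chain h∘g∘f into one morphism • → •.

  0 +8≡8 +6≡5 +6≡2  (mod 9)
composite: +2

Answer: +2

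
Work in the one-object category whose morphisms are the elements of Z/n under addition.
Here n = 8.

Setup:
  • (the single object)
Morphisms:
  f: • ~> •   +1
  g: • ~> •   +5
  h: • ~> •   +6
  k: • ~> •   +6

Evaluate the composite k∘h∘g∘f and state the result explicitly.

  0 +1≡1 +5≡6 +6≡4 +6≡2  (mod 8)
⟦path⟧: +2

Answer: +2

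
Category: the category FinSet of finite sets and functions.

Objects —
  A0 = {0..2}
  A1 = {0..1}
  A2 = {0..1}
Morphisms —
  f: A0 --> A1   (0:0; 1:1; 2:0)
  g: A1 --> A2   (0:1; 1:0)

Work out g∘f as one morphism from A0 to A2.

Answer: (0:1; 1:0; 2:1)

Derivation:
  0 f-->0 g-->1
  1 f-->1 g-->0
  2 f-->0 g-->1
composite: (0:1; 1:0; 2:1)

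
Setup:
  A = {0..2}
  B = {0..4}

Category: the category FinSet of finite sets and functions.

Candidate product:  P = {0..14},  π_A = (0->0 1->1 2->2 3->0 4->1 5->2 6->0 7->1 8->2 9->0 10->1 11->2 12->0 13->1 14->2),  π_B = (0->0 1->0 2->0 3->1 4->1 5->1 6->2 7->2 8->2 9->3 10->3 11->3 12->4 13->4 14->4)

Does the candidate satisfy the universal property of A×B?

|A|·|B| = 3·5 = 15;  |P| = 15
Check the pairing map k ↦ (π_A(k), π_B(k)):
  0 -> (0,0)
  1 -> (1,0)
  2 -> (2,0)
  3 -> (0,1)
  4 -> (1,1)
  5 -> (2,1)
  6 -> (0,2)
  7 -> (1,2)
  8 -> (2,2)
  9 -> (0,3)
  10 -> (1,3)
  11 -> (2,3)
  12 -> (0,4)
  13 -> (1,4)
  14 -> (2,4)
distinct pairs in image: 15 / 15 needed
  → bijection onto A×B; projections well-typed.

Answer: VALID PRODUCT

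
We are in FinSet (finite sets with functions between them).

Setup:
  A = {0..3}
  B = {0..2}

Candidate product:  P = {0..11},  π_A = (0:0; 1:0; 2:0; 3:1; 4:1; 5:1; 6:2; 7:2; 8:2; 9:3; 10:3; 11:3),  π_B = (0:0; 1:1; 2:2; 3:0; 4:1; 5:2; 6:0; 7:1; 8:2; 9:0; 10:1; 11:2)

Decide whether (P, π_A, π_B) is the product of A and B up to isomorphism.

Answer: VALID PRODUCT

Derivation:
|A|·|B| = 4·3 = 12;  |P| = 12
Check the pairing map k ↦ (π_A(k), π_B(k)):
  0 : (0,0)
  1 : (0,1)
  2 : (0,2)
  3 : (1,0)
  4 : (1,1)
  5 : (1,2)
  6 : (2,0)
  7 : (2,1)
  8 : (2,2)
  9 : (3,0)
  10 : (3,1)
  11 : (3,2)
distinct pairs in image: 12 / 12 needed
  → bijection onto A×B; projections well-typed.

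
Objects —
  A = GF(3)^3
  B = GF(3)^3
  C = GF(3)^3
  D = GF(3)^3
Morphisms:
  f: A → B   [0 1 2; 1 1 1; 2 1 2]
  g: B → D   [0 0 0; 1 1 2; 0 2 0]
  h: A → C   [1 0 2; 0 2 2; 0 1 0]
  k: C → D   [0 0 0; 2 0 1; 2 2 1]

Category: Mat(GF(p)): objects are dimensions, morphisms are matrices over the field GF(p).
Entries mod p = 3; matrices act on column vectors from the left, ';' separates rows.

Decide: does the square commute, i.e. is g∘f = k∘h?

Answer: COMMUTES

Derivation:
Along f;g (path 1):
  e0=(1,0,0) f→(0,1,2) g→(0,2,2)
  e1=(0,1,0) f→(1,1,1) g→(0,1,2)
  e2=(0,0,1) f→(2,1,2) g→(0,1,2)
  ⟦path⟧₁ = [0 0 0; 2 1 1; 2 2 2]
Along h;k (path 2):
  e0=(1,0,0) h→(1,0,0) k→(0,2,2)
  e1=(0,1,0) h→(0,2,1) k→(0,1,2)
  e2=(0,0,1) h→(2,2,0) k→(0,1,2)
  ⟦path⟧₂ = [0 0 0; 2 1 1; 2 2 2]
Equal? same morphism ✓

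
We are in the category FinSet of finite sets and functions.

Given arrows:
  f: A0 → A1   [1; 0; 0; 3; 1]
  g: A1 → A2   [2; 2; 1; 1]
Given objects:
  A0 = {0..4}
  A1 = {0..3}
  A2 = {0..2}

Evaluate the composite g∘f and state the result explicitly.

  0 f→1 g→2
  1 f→0 g→2
  2 f→0 g→2
  3 f→3 g→1
  4 f→1 g→2
result: [2; 2; 2; 1; 2]

Answer: [2; 2; 2; 1; 2]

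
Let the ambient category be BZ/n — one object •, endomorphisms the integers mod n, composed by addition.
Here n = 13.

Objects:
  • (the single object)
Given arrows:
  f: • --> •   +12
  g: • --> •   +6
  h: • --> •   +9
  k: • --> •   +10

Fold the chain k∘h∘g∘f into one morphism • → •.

Answer: +11

Work:
  0 +12≡12 +6≡5 +9≡1 +10≡11  (mod 13)
⟦path⟧: +11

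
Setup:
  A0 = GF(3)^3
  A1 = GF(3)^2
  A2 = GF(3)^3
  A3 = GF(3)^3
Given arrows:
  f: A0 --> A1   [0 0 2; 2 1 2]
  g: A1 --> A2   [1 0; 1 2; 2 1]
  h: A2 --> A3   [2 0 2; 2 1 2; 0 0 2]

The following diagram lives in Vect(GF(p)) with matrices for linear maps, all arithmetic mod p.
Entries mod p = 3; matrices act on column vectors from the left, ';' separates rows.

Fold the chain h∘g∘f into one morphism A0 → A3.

  e0=⟨1,0,0⟩ f-->⟨0,2⟩ g-->⟨0,1,2⟩ h-->⟨1,2,1⟩
  e1=⟨0,1,0⟩ f-->⟨0,1⟩ g-->⟨0,2,1⟩ h-->⟨2,1,2⟩
  e2=⟨0,0,1⟩ f-->⟨2,2⟩ g-->⟨2,0,0⟩ h-->⟨1,1,0⟩
result: [1 2 1; 2 1 1; 1 2 0]

Answer: [1 2 1; 2 1 1; 1 2 0]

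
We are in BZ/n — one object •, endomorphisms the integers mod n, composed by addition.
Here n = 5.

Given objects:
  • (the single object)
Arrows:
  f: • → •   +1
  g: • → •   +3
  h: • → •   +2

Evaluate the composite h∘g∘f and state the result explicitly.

  0 +1≡1 +3≡4 +2≡1  (mod 5)
result: +1

Answer: +1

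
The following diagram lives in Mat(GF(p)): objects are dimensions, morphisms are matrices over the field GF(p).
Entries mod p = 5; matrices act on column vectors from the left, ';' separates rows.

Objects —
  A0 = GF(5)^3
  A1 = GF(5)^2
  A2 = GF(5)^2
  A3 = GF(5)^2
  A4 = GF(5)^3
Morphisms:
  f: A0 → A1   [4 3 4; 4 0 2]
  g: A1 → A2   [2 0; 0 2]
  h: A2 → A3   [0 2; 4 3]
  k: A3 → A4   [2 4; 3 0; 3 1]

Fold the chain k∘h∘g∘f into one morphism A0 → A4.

  e0=[1,0,0] f→[4,4] g→[3,3] h→[1,1] k→[1,3,4]
  e1=[0,1,0] f→[3,0] g→[1,0] h→[0,4] k→[1,0,4]
  e2=[0,0,1] f→[4,2] g→[3,4] h→[3,4] k→[2,4,3]
⟦path⟧: [1 1 2; 3 0 4; 4 4 3]

Answer: [1 1 2; 3 0 4; 4 4 3]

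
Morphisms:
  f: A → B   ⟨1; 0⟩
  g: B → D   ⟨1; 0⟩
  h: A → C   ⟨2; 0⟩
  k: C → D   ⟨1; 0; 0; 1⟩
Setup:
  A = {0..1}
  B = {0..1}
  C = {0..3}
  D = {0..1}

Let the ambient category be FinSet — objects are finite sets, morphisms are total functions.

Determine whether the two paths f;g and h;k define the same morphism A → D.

1) trace f;g:
  0 f→1 g→0
  1 f→0 g→1
  ⟦path⟧₁ = ⟨0; 1⟩
2) trace h;k:
  0 h→2 k→0
  1 h→0 k→1
  ⟦path⟧₂ = ⟨0; 1⟩
Equal? equal; square commutes

Answer: COMMUTES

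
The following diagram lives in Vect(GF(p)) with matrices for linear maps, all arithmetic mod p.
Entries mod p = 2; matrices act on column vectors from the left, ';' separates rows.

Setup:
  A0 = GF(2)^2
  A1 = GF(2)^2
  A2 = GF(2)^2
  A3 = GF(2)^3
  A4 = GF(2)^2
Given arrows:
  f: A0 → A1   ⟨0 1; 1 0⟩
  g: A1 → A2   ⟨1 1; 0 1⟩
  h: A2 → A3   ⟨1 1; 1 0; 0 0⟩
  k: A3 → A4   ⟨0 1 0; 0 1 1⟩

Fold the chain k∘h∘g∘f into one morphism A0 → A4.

Answer: ⟨1 1; 1 1⟩

Derivation:
  e0=[1,0] f→[0,1] g→[1,1] h→[0,1,0] k→[1,1]
  e1=[0,1] f→[1,0] g→[1,0] h→[1,1,0] k→[1,1]
composite: ⟨1 1; 1 1⟩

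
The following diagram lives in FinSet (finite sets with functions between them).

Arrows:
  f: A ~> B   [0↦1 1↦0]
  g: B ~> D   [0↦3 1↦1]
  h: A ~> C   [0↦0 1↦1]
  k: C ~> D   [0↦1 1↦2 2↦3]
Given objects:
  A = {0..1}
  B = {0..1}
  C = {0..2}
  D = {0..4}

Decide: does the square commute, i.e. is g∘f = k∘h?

Path 1 = f;g:
  0 f~>1 g~>1
  1 f~>0 g~>3
  composite₁ = [0↦1 1↦3]
Path 2 = h;k:
  0 h~>0 k~>1
  1 h~>1 k~>2
  composite₂ = [0↦1 1↦2]
Equal? NO — does not commute

Answer: DOES NOT COMMUTE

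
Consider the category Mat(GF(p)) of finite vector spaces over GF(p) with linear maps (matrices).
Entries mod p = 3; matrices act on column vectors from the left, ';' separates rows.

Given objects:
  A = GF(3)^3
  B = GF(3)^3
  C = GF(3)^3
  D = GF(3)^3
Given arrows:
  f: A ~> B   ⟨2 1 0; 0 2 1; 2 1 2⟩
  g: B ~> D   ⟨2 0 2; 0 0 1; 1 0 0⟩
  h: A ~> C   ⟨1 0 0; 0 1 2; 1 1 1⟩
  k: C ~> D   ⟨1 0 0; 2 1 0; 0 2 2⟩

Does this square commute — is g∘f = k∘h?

Answer: DOES NOT COMMUTE

Trace:
Along f;g (path 1):
  e0=(1,0,0) f~>(2,0,2) g~>(2,2,2)
  e1=(0,1,0) f~>(1,2,1) g~>(1,1,1)
  e2=(0,0,1) f~>(0,1,2) g~>(1,2,0)
  composite₁ = ⟨2 1 1; 2 1 2; 2 1 0⟩
Along h;k (path 2):
  e0=(1,0,0) h~>(1,0,1) k~>(1,2,2)
  e1=(0,1,0) h~>(0,1,1) k~>(0,1,1)
  e2=(0,0,1) h~>(0,2,1) k~>(0,2,0)
  composite₂ = ⟨1 0 0; 2 1 2; 2 1 0⟩
Equal? differ; not commutative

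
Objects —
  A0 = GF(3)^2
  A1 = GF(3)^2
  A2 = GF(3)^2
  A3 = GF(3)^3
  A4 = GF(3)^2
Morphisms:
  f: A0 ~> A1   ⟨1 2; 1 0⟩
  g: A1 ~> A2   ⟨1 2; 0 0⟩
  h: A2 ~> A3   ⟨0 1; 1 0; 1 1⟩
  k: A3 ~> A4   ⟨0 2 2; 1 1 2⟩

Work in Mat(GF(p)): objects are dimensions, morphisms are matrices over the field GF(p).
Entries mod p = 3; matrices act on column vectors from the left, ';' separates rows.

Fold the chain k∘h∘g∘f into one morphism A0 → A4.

Answer: ⟨0 2; 0 0⟩

Trace:
  e0=[1,0] f~>[1,1] g~>[0,0] h~>[0,0,0] k~>[0,0]
  e1=[0,1] f~>[2,0] g~>[2,0] h~>[0,2,2] k~>[2,0]
composite: ⟨0 2; 0 0⟩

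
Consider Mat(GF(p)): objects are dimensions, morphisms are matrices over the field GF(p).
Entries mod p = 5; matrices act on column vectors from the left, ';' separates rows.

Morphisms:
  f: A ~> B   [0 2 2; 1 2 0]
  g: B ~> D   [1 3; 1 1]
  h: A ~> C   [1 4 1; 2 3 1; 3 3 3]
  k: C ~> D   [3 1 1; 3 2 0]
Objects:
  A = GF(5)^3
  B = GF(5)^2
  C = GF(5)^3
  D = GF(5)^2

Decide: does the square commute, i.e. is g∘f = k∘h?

1) trace f;g:
  e0=(1,0,0) f~>(0,1) g~>(3,1)
  e1=(0,1,0) f~>(2,2) g~>(3,4)
  e2=(0,0,1) f~>(2,0) g~>(2,2)
  ⟦path⟧₁ = [3 3 2; 1 4 2]
2) trace h;k:
  e0=(1,0,0) h~>(1,2,3) k~>(3,2)
  e1=(0,1,0) h~>(4,3,3) k~>(3,3)
  e2=(0,0,1) h~>(1,1,3) k~>(2,0)
  ⟦path⟧₂ = [3 3 2; 2 3 0]
Equal? NO — does not commute

Answer: DOES NOT COMMUTE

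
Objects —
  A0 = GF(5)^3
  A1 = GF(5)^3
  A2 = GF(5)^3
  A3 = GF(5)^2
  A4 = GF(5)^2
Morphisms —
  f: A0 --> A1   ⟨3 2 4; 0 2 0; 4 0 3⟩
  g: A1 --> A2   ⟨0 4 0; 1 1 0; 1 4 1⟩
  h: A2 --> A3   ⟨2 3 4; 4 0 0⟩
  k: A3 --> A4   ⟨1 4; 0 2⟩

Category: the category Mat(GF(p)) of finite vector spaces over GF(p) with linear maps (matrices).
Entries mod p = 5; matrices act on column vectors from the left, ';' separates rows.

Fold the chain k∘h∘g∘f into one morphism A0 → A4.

  e0=(1,0,0) f-->(3,0,4) g-->(0,3,2) h-->(2,0) k-->(2,0)
  e1=(0,1,0) f-->(2,2,0) g-->(3,4,0) h-->(3,2) k-->(1,4)
  e2=(0,0,1) f-->(4,0,3) g-->(0,4,2) h-->(0,0) k-->(0,0)
composite: ⟨2 1 0; 0 4 0⟩

Answer: ⟨2 1 0; 0 4 0⟩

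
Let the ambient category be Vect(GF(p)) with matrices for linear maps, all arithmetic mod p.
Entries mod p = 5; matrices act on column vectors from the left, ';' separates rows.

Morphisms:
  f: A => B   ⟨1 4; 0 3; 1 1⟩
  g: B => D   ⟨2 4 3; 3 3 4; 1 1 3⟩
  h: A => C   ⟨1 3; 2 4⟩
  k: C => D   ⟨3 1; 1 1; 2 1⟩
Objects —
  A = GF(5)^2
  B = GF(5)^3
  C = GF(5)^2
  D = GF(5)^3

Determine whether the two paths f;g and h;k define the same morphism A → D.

Answer: DOES NOT COMMUTE

Work:
Path 1 = f;g:
  e0=⟨1,0⟩ f=>⟨1,0,1⟩ g=>⟨0,2,4⟩
  e1=⟨0,1⟩ f=>⟨4,3,1⟩ g=>⟨3,0,0⟩
  composite₁ = ⟨0 3; 2 0; 4 0⟩
Path 2 = h;k:
  e0=⟨1,0⟩ h=>⟨1,2⟩ k=>⟨0,3,4⟩
  e1=⟨0,1⟩ h=>⟨3,4⟩ k=>⟨3,2,0⟩
  composite₂ = ⟨0 3; 3 2; 4 0⟩
Equal? NO — does not commute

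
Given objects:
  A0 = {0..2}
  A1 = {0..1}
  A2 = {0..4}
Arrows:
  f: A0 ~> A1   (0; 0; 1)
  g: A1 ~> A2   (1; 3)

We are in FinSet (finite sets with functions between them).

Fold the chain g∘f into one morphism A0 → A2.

Answer: (1; 1; 3)

Trace:
  0 f~>0 g~>1
  1 f~>0 g~>1
  2 f~>1 g~>3
composite: (1; 1; 3)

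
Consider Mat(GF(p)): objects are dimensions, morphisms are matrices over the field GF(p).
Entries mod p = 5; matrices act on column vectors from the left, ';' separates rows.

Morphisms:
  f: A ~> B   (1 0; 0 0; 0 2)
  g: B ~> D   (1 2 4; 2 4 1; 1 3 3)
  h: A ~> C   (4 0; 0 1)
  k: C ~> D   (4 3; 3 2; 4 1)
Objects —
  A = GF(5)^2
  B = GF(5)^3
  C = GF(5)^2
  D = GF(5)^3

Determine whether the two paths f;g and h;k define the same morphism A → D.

Path 1 = f;g:
  e0=[1,0] f~>[1,0,0] g~>[1,2,1]
  e1=[0,1] f~>[0,0,2] g~>[3,2,1]
  composite₁ = (1 3; 2 2; 1 1)
Path 2 = h;k:
  e0=[1,0] h~>[4,0] k~>[1,2,1]
  e1=[0,1] h~>[0,1] k~>[3,2,1]
  composite₂ = (1 3; 2 2; 1 1)
Equal? YES — commutes

Answer: COMMUTES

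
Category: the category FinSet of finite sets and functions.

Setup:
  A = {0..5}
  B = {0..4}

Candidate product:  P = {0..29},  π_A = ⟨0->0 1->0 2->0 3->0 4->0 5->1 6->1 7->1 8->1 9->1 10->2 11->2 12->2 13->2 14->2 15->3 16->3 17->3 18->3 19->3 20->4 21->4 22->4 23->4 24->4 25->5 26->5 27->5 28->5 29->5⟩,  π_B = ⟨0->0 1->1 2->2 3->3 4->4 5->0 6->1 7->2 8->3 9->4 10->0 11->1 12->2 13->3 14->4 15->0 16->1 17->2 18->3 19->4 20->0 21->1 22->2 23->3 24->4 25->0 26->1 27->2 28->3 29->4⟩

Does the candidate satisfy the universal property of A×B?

|A|·|B| = 6·5 = 30;  |P| = 30
Check the pairing map k ↦ (π_A(k), π_B(k)):
  0 -> (0,0)
  1 -> (0,1)
  2 -> (0,2)
  3 -> (0,3)
  4 -> (0,4)
  5 -> (1,0)
  6 -> (1,1)
  7 -> (1,2)
  8 -> (1,3)
  9 -> (1,4)
  10 -> (2,0)
  11 -> (2,1)
  12 -> (2,2)
  13 -> (2,3)
  14 -> (2,4)
  15 -> (3,0)
  16 -> (3,1)
  17 -> (3,2)
  18 -> (3,3)
  19 -> (3,4)
  20 -> (4,0)
  21 -> (4,1)
  22 -> (4,2)
  23 -> (4,3)
  24 -> (4,4)
  25 -> (5,0)
  26 -> (5,1)
  27 -> (5,2)
  28 -> (5,3)
  29 -> (5,4)
distinct pairs in image: 30 / 30 needed
  → bijection onto A×B; projections well-typed.

Answer: VALID PRODUCT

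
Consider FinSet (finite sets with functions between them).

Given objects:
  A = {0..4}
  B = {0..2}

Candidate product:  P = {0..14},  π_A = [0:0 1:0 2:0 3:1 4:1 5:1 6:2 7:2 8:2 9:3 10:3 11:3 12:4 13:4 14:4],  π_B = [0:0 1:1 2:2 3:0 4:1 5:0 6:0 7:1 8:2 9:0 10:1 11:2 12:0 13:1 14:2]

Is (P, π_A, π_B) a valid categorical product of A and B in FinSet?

Answer: NOT A VALID PRODUCT — duplicate pair at indices 3,5

Work:
|A|·|B| = 5·3 = 15;  |P| = 15
Check the pairing map k ↦ (π_A(k), π_B(k)):
  0 : (0,0)
  1 : (0,1)
  2 : (0,2)
  3 : (1,0)
  4 : (1,1)
  5 : (1,0)  ✗ repeats pair of k=3
  6 : (2,0)
  7 : (2,1)
  8 : (2,2)
  9 : (3,0)
  10 : (3,1)
  11 : (3,2)
  12 : (4,0)
  13 : (4,1)
  14 : (4,2)
distinct pairs in image: 14 / 15 needed
  → (1,0) hit at k=3 and k=5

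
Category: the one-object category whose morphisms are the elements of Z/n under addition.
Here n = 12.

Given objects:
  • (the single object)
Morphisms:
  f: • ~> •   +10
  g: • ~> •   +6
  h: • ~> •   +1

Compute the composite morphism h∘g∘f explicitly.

  0 +10≡10 +6≡4 +1≡5  (mod 12)
⟦path⟧: +5

Answer: +5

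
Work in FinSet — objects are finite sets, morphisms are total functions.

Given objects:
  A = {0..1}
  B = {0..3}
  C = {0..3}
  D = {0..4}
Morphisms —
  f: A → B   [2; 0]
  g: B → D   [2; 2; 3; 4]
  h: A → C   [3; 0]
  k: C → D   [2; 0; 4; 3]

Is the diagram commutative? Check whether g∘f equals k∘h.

Answer: COMMUTES

Derivation:
Path 1 = f;g:
  0 f→2 g→3
  1 f→0 g→2
  result₁ = [3; 2]
Path 2 = h;k:
  0 h→3 k→3
  1 h→0 k→2
  result₂ = [3; 2]
Equal? YES — commutes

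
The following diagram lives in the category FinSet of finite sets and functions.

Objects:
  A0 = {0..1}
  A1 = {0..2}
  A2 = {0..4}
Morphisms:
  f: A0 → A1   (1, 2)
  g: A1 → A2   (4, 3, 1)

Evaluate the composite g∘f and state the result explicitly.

  0 f→1 g→3
  1 f→2 g→1
result: (3, 1)

Answer: (3, 1)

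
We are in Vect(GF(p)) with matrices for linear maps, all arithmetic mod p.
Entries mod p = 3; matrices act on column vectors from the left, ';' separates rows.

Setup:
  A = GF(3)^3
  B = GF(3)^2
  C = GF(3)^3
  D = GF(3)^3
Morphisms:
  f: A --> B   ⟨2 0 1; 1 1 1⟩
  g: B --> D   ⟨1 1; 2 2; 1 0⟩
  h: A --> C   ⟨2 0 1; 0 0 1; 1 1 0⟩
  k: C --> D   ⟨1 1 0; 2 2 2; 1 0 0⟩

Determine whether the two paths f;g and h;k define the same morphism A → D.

Path 1 = f;g:
  e0=⟨1,0,0⟩ f-->⟨2,1⟩ g-->⟨0,0,2⟩
  e1=⟨0,1,0⟩ f-->⟨0,1⟩ g-->⟨1,2,0⟩
  e2=⟨0,0,1⟩ f-->⟨1,1⟩ g-->⟨2,1,1⟩
  ⟦path⟧₁ = ⟨0 1 2; 0 2 1; 2 0 1⟩
Path 2 = h;k:
  e0=⟨1,0,0⟩ h-->⟨2,0,1⟩ k-->⟨2,0,2⟩
  e1=⟨0,1,0⟩ h-->⟨0,0,1⟩ k-->⟨0,2,0⟩
  e2=⟨0,0,1⟩ h-->⟨1,1,0⟩ k-->⟨2,1,1⟩
  ⟦path⟧₂ = ⟨2 0 2; 0 2 1; 2 0 1⟩
Equal? distinct morphisms ✗

Answer: DOES NOT COMMUTE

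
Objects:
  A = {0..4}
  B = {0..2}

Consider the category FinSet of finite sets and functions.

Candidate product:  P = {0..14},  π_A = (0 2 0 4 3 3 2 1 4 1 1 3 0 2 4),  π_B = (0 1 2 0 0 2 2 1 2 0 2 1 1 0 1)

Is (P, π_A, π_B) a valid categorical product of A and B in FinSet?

Answer: VALID PRODUCT

Work:
|A|·|B| = 5·3 = 15;  |P| = 15
Check the pairing map k ↦ (π_A(k), π_B(k)):
  0 : (0,0)
  1 : (2,1)
  2 : (0,2)
  3 : (4,0)
  4 : (3,0)
  5 : (3,2)
  6 : (2,2)
  7 : (1,1)
  8 : (4,2)
  9 : (1,0)
  10 : (1,2)
  11 : (3,1)
  12 : (0,1)
  13 : (2,0)
  14 : (4,1)
distinct pairs in image: 15 / 15 needed
  → bijection onto A×B; projections well-typed.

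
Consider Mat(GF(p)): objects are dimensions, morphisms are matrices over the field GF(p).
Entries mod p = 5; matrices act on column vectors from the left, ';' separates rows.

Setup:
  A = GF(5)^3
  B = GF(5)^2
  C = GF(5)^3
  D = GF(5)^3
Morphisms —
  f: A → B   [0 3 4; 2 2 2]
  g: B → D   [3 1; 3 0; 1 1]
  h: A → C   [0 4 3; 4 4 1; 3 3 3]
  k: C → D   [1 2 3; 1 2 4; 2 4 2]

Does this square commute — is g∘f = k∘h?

Path 1 = f;g:
  e0=(1,0,0) f→(0,2) g→(2,0,2)
  e1=(0,1,0) f→(3,2) g→(1,4,0)
  e2=(0,0,1) f→(4,2) g→(4,2,1)
  result₁ = [2 1 4; 0 4 2; 2 0 1]
Path 2 = h;k:
  e0=(1,0,0) h→(0,4,3) k→(2,0,2)
  e1=(0,1,0) h→(4,4,3) k→(1,4,0)
  e2=(0,0,1) h→(3,1,3) k→(4,2,1)
  result₂ = [2 1 4; 0 4 2; 2 0 1]
Equal? same morphism ✓

Answer: COMMUTES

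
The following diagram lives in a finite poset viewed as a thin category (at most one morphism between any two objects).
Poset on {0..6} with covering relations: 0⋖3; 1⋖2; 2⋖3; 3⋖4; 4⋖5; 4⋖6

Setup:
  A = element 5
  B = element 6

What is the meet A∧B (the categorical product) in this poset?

Answer: A∧B = 4

Work:
Common predecessors of 5,6: {0,1,2,3,4}
  0 ⊑ 4
  1 ⊑ 4
  2 ⊑ 4
  3 ⊑ 4
  4 ⊑ 4
glb = 4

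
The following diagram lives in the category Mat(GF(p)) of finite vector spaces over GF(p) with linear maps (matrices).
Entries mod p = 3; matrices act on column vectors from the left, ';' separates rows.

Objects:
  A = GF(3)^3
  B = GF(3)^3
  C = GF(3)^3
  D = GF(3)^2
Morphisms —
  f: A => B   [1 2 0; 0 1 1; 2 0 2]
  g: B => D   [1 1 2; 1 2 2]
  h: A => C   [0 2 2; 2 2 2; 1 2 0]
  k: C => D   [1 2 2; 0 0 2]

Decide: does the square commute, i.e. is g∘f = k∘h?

Along f;g (path 1):
  e0=(1,0,0) f=>(1,0,2) g=>(2,2)
  e1=(0,1,0) f=>(2,1,0) g=>(0,1)
  e2=(0,0,1) f=>(0,1,2) g=>(2,0)
  ⟦path⟧₁ = [2 0 2; 2 1 0]
Along h;k (path 2):
  e0=(1,0,0) h=>(0,2,1) k=>(0,2)
  e1=(0,1,0) h=>(2,2,2) k=>(1,1)
  e2=(0,0,1) h=>(2,2,0) k=>(0,0)
  ⟦path⟧₂ = [0 1 0; 2 1 0]
Equal? distinct morphisms ✗

Answer: DOES NOT COMMUTE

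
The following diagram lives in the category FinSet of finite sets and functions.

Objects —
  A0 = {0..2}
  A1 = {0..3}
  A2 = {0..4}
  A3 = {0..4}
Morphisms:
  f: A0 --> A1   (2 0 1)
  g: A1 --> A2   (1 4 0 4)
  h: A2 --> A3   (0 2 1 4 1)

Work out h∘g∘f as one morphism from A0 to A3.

  0 f-->2 g-->0 h-->0
  1 f-->0 g-->1 h-->2
  2 f-->1 g-->4 h-->1
result: (0 2 1)

Answer: (0 2 1)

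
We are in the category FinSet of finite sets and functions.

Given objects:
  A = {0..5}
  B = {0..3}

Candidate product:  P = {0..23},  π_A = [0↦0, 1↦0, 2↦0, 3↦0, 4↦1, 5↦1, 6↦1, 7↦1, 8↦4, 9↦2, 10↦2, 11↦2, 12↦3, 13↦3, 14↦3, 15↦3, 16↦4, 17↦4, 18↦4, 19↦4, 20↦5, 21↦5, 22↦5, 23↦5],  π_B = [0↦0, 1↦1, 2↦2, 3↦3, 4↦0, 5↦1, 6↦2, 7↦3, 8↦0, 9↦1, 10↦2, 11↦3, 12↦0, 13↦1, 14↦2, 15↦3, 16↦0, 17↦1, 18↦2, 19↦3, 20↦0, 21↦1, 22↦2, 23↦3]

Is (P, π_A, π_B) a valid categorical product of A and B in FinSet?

|A|·|B| = 6·4 = 24;  |P| = 24
Check the pairing map k ↦ (π_A(k), π_B(k)):
  0 ↦ (0,0)
  1 ↦ (0,1)
  2 ↦ (0,2)
  3 ↦ (0,3)
  4 ↦ (1,0)
  5 ↦ (1,1)
  6 ↦ (1,2)
  7 ↦ (1,3)
  8 ↦ (4,0)
  9 ↦ (2,1)
  10 ↦ (2,2)
  11 ↦ (2,3)
  12 ↦ (3,0)
  13 ↦ (3,1)
  14 ↦ (3,2)
  15 ↦ (3,3)
  16 ↦ (4,0)  ✗ repeats pair of k=8
  17 ↦ (4,1)
  18 ↦ (4,2)
  19 ↦ (4,3)
  20 ↦ (5,0)
  21 ↦ (5,1)
  22 ↦ (5,2)
  23 ↦ (5,3)
distinct pairs in image: 23 / 24 needed
  → (4,0) hit at k=8 and k=16

Answer: NOT A VALID PRODUCT — duplicate pair at indices 16,8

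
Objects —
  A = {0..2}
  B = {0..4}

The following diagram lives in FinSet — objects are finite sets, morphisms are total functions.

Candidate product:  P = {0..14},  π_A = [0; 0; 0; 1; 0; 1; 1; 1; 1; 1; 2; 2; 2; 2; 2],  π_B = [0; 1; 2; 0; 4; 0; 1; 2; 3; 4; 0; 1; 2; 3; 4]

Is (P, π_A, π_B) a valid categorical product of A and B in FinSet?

Answer: NOT A VALID PRODUCT — duplicate pair at indices 5,3

Trace:
|A|·|B| = 3·5 = 15;  |P| = 15
Check the pairing map k ↦ (π_A(k), π_B(k)):
  0 -> (0,0)
  1 -> (0,1)
  2 -> (0,2)
  3 -> (1,0)
  4 -> (0,4)
  5 -> (1,0)  ✗ repeats pair of k=3
  6 -> (1,1)
  7 -> (1,2)
  8 -> (1,3)
  9 -> (1,4)
  10 -> (2,0)
  11 -> (2,1)
  12 -> (2,2)
  13 -> (2,3)
  14 -> (2,4)
distinct pairs in image: 14 / 15 needed
  → (1,0) hit at k=3 and k=5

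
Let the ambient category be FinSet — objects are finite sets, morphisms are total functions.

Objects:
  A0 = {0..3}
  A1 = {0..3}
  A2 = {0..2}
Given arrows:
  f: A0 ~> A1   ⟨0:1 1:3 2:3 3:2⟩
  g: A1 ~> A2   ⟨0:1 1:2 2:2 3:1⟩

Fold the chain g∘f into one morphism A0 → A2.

  0 f~>1 g~>2
  1 f~>3 g~>1
  2 f~>3 g~>1
  3 f~>2 g~>2
composite: ⟨0:2 1:1 2:1 3:2⟩

Answer: ⟨0:2 1:1 2:1 3:2⟩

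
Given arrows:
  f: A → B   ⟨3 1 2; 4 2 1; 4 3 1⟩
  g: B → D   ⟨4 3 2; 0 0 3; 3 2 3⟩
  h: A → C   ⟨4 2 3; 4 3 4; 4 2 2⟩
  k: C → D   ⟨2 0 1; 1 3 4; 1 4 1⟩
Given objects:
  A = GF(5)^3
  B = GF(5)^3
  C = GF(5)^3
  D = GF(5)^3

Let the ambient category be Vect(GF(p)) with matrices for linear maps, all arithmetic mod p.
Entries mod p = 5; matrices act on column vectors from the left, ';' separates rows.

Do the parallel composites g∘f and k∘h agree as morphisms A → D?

Answer: COMMUTES

Derivation:
Path 1 = f;g:
  e0=[1,0,0] f→[3,4,4] g→[2,2,4]
  e1=[0,1,0] f→[1,2,3] g→[1,4,1]
  e2=[0,0,1] f→[2,1,1] g→[3,3,1]
  composite₁ = ⟨2 1 3; 2 4 3; 4 1 1⟩
Path 2 = h;k:
  e0=[1,0,0] h→[4,4,4] k→[2,2,4]
  e1=[0,1,0] h→[2,3,2] k→[1,4,1]
  e2=[0,0,1] h→[3,4,2] k→[3,3,1]
  composite₂ = ⟨2 1 3; 2 4 3; 4 1 1⟩
Equal? same morphism ✓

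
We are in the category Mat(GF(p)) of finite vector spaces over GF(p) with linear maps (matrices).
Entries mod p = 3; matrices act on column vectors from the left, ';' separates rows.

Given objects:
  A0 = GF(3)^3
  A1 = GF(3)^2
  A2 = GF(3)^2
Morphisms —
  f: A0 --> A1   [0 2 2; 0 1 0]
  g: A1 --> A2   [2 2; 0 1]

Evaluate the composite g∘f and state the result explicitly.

  e0=⟨1,0,0⟩ f-->⟨0,0⟩ g-->⟨0,0⟩
  e1=⟨0,1,0⟩ f-->⟨2,1⟩ g-->⟨0,1⟩
  e2=⟨0,0,1⟩ f-->⟨2,0⟩ g-->⟨1,0⟩
composite: [0 0 1; 0 1 0]

Answer: [0 0 1; 0 1 0]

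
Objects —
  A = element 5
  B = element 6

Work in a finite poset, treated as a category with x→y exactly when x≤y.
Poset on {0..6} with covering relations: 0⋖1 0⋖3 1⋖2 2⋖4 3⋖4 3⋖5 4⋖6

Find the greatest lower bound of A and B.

Answer: A∧B = 3

Trace:
{x : x⊑A ∧ x⊑B} = {0,3}  (A=5, B=6)
  0 ⊑ 3
  3 ⊑ 3
glb = 3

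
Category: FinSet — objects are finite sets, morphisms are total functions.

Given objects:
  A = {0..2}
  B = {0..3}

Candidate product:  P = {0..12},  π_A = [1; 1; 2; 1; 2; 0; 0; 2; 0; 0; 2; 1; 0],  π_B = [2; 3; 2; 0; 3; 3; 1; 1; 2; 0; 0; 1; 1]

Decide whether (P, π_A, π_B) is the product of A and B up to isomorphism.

|A|·|B| = 3·4 = 12;  |P| = 13
  → cardinalities differ; no bijection possible.

Answer: NOT A VALID PRODUCT — |P|=13 ≠ |A|·|B|=12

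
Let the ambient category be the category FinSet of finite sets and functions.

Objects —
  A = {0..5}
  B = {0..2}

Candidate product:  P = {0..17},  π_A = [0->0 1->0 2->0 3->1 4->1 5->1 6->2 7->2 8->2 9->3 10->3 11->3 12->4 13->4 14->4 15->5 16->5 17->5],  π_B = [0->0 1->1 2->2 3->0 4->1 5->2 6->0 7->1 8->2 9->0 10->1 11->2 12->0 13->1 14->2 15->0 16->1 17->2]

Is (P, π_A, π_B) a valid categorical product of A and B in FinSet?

Answer: VALID PRODUCT

Work:
|A|·|B| = 6·3 = 18;  |P| = 18
Check the pairing map k ↦ (π_A(k), π_B(k)):
  0 -> (0,0)
  1 -> (0,1)
  2 -> (0,2)
  3 -> (1,0)
  4 -> (1,1)
  5 -> (1,2)
  6 -> (2,0)
  7 -> (2,1)
  8 -> (2,2)
  9 -> (3,0)
  10 -> (3,1)
  11 -> (3,2)
  12 -> (4,0)
  13 -> (4,1)
  14 -> (4,2)
  15 -> (5,0)
  16 -> (5,1)
  17 -> (5,2)
distinct pairs in image: 18 / 18 needed
  → bijection onto A×B; projections well-typed.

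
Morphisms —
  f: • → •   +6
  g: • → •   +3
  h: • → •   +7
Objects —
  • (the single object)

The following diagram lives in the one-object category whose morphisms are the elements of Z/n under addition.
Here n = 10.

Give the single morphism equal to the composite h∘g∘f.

Answer: +6

Trace:
  0 +6≡6 +3≡9 +7≡6  (mod 10)
result: +6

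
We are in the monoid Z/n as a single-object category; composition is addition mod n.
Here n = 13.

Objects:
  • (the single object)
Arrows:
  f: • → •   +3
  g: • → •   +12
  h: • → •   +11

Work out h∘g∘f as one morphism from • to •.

Answer: +0

Derivation:
  0 +3≡3 +12≡2 +11≡0  (mod 13)
composite: +0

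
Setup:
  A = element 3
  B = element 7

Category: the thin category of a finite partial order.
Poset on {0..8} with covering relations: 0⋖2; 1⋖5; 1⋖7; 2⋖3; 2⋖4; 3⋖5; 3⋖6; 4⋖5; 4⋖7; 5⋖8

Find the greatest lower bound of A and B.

{x : x<=A ∧ x<=B} = {0,2}  (A=3, B=7)
  0 <= 2
  2 <= 2
glb = 2

Answer: A∧B = 2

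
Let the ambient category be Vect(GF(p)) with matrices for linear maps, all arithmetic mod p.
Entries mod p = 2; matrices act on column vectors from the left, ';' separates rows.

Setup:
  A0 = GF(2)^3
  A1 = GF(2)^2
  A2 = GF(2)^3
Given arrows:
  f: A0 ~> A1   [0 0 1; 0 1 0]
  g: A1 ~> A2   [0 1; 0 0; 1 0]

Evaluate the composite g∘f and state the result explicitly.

  e0=(1,0,0) f~>(0,0) g~>(0,0,0)
  e1=(0,1,0) f~>(0,1) g~>(1,0,0)
  e2=(0,0,1) f~>(1,0) g~>(0,0,1)
⟦path⟧: [0 1 0; 0 0 0; 0 0 1]

Answer: [0 1 0; 0 0 0; 0 0 1]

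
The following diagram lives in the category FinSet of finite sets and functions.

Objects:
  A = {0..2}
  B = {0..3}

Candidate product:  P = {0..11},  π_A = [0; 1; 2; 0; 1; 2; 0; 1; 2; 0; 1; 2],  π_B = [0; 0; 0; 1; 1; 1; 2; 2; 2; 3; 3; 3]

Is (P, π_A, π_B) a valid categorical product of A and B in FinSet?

|A|·|B| = 3·4 = 12;  |P| = 12
Check the pairing map k ↦ (π_A(k), π_B(k)):
  0 -> (0,0)
  1 -> (1,0)
  2 -> (2,0)
  3 -> (0,1)
  4 -> (1,1)
  5 -> (2,1)
  6 -> (0,2)
  7 -> (1,2)
  8 -> (2,2)
  9 -> (0,3)
  10 -> (1,3)
  11 -> (2,3)
distinct pairs in image: 12 / 12 needed
  → bijection onto A×B; projections well-typed.

Answer: VALID PRODUCT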